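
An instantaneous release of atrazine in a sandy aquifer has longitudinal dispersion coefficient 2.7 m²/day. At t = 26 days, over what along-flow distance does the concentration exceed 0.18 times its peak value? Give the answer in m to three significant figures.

The plume is Gaussian with σ = √(2Dt) = √(2 × 2.7 × 26) = 11.85 m.
C/C_peak = exp(−Δx²/(2σ²)) = 0.18 ⇒ Δx = σ·√(−2 ln 0.18) = 11.85 × 1.852 = 21.95 m.
Width = 2Δx = 43.9 m.

43.9 m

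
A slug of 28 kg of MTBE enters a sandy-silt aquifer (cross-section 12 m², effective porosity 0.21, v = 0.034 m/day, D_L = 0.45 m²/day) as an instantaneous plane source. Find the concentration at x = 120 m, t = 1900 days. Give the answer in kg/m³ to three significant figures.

0.0437 kg/m³

For an instantaneous plane source, C(x,t) = M/(n_e·A·√(4πDt)) · exp(−(x−vt)²/(4Dt)), with n_e·A the pore (flow) area.
Plume center vt = 0.034 × 1900 = 64.6 m, so the well at 120 m is 55.4 m downgradient of the peak.
√(4πDt) = 103.7 m, giving peak height M/(n_e·A·√(4πDt)) = 28/(0.21 × 12 × 103.7) = 0.1071 kg/m³.
(x−vt)²/(4Dt) = (55.4)²/(4 × 0.45 × 1900) = 0.8974; exp(−0.8974) = 0.4076.
C = 0.1071 × 0.4076 = 0.0437 kg/m³.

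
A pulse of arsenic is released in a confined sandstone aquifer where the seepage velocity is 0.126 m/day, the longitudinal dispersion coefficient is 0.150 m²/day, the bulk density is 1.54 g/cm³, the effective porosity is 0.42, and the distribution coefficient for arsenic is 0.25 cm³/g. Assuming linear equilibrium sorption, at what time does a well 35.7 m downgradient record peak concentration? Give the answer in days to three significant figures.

525 days

Retardation factor R = 1 + ρ_b·K_d/n = 1 + 1.54 × 0.25/0.42 = 1.917.
Sorption retards both mechanisms: v_R = v/R = 0.06573 m/day, D_R = D/R = 0.07825 m²/day.
Peak time from v_R²t² + 2D_R t − x² = 0: t = (√(D_R² + v_R²x²) − D_R)/v_R².
√(D_R² + v_R²x²) = √(0.07825² + 0.06573² × 35.7²) = 2.348; v_R² = 0.004320.
t = (2.348 − 0.07825)/0.004320 = 525 days.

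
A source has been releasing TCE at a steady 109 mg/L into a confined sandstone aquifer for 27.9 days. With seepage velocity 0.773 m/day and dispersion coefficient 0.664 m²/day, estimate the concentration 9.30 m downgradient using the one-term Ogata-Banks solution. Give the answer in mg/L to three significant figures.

For a continuous step input, C/C₀ ≈ ½·erfc((x−vt)/(2√(Dt))).
vt = 0.773 × 27.9 = 21.5667 m and 2√(Dt) = 2√(0.664 × 27.9) = 8.608 m.
Argument (x−vt)/(2√(Dt)) = (9.30 − 21.5667)/8.608 = -1.425; ½·erfc(-1.425) = 0.9781.
C = 109 × 0.9781 = 107 mg/L.

107 mg/L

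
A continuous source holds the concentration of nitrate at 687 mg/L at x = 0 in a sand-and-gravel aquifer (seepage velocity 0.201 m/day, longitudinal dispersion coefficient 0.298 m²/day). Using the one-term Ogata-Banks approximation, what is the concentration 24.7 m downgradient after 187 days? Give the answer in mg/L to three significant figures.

611 mg/L

For a continuous step input, C/C₀ ≈ ½·erfc((x−vt)/(2√(Dt))).
vt = 0.201 × 187 = 37.587 m and 2√(Dt) = 2√(0.298 × 187) = 14.93 m.
Argument (x−vt)/(2√(Dt)) = (24.7 − 37.587)/14.93 = -0.8632; ½·erfc(-0.8632) = 0.8889.
C = 687 × 0.8889 = 611 mg/L.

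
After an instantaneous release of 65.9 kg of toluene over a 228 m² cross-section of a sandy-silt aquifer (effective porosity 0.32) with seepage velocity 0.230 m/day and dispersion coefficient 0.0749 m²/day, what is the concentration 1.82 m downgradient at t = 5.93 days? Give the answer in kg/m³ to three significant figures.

For an instantaneous plane source, C(x,t) = M/(n_e·A·√(4πDt)) · exp(−(x−vt)²/(4Dt)), with n_e·A the pore (flow) area.
Plume center vt = 0.230 × 5.93 = 1.3639 m, so the well at 1.82 m is 0.4561 m downgradient of the peak.
√(4πDt) = 2.363 m, giving peak height M/(n_e·A·√(4πDt)) = 65.9/(0.32 × 228 × 2.363) = 0.3822 kg/m³.
(x−vt)²/(4Dt) = (0.4561)²/(4 × 0.0749 × 5.93) = 0.1171; exp(−0.1171) = 0.8895.
C = 0.3822 × 0.8895 = 0.340 kg/m³.

0.340 kg/m³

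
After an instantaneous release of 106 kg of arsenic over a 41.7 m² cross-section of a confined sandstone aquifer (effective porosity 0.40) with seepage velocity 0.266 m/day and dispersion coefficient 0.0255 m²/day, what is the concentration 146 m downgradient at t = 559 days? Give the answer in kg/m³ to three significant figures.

0.418 kg/m³

For an instantaneous plane source, C(x,t) = M/(n_e·A·√(4πDt)) · exp(−(x−vt)²/(4Dt)), with n_e·A the pore (flow) area.
Plume center vt = 0.266 × 559 = 148.694 m, so the well at 146 m is 2.694 m upgradient of the peak.
√(4πDt) = 13.38 m, giving peak height M/(n_e·A·√(4πDt)) = 106/(0.40 × 41.7 × 13.38) = 0.4750 kg/m³.
(x−vt)²/(4Dt) = (-2.694)²/(4 × 0.0255 × 559) = 0.1273; exp(−0.1273) = 0.8805.
C = 0.4750 × 0.8805 = 0.418 kg/m³.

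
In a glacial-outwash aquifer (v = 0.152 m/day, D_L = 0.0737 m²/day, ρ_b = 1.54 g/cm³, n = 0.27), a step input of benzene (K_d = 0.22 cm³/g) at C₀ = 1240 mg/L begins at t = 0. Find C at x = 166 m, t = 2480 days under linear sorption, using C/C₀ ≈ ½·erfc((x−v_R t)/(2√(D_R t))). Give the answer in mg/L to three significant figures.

Retardation factor R = 1 + ρ_b·K_d/n = 1 + 1.54 × 0.22/0.27 = 2.255.
Sorption retards both mechanisms: v_R = v/R = 0.06741 m/day, D_R = D/R = 0.03268 m²/day.
v_R·t = 0.06741 × 2480 = 167.1768 m; 2√(D_R t) = 18.01 m; argument = (166 − 167.1768)/18.01 = -0.06534.
C = C₀ × ½·erfc(-0.06534) = 1240 × 0.5368 = 666 mg/L.

666 mg/L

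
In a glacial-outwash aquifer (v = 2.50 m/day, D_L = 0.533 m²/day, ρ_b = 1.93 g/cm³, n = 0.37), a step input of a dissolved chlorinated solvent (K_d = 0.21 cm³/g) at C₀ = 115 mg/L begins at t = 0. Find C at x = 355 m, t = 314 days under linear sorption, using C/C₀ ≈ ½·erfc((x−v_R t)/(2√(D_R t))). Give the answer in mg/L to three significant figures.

Retardation factor R = 1 + ρ_b·K_d/n = 1 + 1.93 × 0.21/0.37 = 2.095.
Sorption retards both mechanisms: v_R = v/R = 1.193 m/day, D_R = D/R = 0.2544 m²/day.
v_R·t = 1.193 × 314 = 374.602 m; 2√(D_R t) = 17.88 m; argument = (355 − 374.602)/17.88 = -1.096.
C = C₀ × ½·erfc(-1.096) = 115 × 0.9394 = 108 mg/L.

108 mg/L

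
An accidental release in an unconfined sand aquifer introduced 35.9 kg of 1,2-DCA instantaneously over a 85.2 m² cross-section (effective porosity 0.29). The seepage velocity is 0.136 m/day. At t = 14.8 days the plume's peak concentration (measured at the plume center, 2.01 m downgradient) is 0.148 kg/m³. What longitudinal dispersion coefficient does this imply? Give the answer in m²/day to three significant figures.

0.518 m²/day

At the plume center C_max = M/(n_e·A·√(4πDt)), so D = M²/(4πt·(n_e·A·C_max)²).
n_e·A·C_max = 0.29 × 85.2 × 0.148 = 3.657 kg/m.
D = 35.9²/(4π × 14.8 × 3.657²) = 0.518 m²/day.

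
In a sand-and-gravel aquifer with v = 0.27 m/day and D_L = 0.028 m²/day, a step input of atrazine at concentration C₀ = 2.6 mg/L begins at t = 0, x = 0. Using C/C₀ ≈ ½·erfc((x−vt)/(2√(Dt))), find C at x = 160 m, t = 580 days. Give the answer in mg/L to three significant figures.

For a continuous step input, C/C₀ ≈ ½·erfc((x−vt)/(2√(Dt))).
vt = 0.27 × 580 = 156.6 m and 2√(Dt) = 2√(0.028 × 580) = 8.060 m.
Argument (x−vt)/(2√(Dt)) = (160 − 156.6)/8.060 = 0.4218; ½·erfc(0.4218) = 0.2754.
C = 2.6 × 0.2754 = 0.716 mg/L.

0.716 mg/L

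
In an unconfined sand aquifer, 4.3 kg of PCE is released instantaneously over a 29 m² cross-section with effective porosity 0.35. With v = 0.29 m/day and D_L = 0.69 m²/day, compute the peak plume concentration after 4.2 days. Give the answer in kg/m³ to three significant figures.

The peak of an instantaneous 1D plume sits at x = vt; there the Gaussian factor is 1 and C_max = M/(n_e·A·√(4πDt)), where n_e·A is the pore area the mass is dissolved in.
√(4πDt) = √(4π × 0.69 × 4.2) = 6.035 m, so C_max = 4.3/(0.35 × 29 × 6.035) = 0.0702 kg/m³.

0.0702 kg/m³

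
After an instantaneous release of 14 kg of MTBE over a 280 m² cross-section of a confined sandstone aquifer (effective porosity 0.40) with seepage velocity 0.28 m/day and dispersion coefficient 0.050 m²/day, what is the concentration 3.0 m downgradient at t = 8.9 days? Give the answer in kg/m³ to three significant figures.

0.0457 kg/m³

For an instantaneous plane source, C(x,t) = M/(n_e·A·√(4πDt)) · exp(−(x−vt)²/(4Dt)), with n_e·A the pore (flow) area.
Plume center vt = 0.28 × 8.9 = 2.492 m, so the well at 3.0 m is 0.508 m downgradient of the peak.
√(4πDt) = 2.365 m, giving peak height M/(n_e·A·√(4πDt)) = 14/(0.40 × 280 × 2.365) = 0.05285 kg/m³.
(x−vt)²/(4Dt) = (0.508)²/(4 × 0.050 × 8.9) = 0.1450; exp(−0.1450) = 0.8650.
C = 0.05285 × 0.8650 = 0.0457 kg/m³.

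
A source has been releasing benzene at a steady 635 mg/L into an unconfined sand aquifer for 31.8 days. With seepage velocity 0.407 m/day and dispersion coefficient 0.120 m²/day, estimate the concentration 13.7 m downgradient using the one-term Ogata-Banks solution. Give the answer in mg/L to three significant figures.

249 mg/L

For a continuous step input, C/C₀ ≈ ½·erfc((x−vt)/(2√(Dt))).
vt = 0.407 × 31.8 = 12.9426 m and 2√(Dt) = 2√(0.120 × 31.8) = 3.907 m.
Argument (x−vt)/(2√(Dt)) = (13.7 − 12.9426)/3.907 = 0.1939; ½·erfc(0.1939) = 0.3920.
C = 635 × 0.3920 = 249 mg/L.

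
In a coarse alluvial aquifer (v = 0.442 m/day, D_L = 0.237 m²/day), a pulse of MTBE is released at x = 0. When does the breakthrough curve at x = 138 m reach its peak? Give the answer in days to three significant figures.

For the 1D instantaneous-source solution, setting ∂C/∂t = 0 at fixed x gives v²t² + 2Dt − x² = 0, so t = (√(D² + v²x²) − D)/v².
√(D² + v²x²) = √(0.237² + 0.442² × 138²) = 61.00; v² = 0.195364.
t = (61.00 − 0.237)/0.195364 = 311 days (vs. the pure-advection estimate x/v = 312 d).

311 days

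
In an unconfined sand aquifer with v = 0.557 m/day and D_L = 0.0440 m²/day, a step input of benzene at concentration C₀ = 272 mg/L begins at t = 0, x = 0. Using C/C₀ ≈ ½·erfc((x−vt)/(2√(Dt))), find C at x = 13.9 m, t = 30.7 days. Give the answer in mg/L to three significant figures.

265 mg/L

For a continuous step input, C/C₀ ≈ ½·erfc((x−vt)/(2√(Dt))).
vt = 0.557 × 30.7 = 17.0999 m and 2√(Dt) = 2√(0.0440 × 30.7) = 2.324 m.
Argument (x−vt)/(2√(Dt)) = (13.9 − 17.0999)/2.324 = -1.377; ½·erfc(-1.377) = 0.9743.
C = 272 × 0.9743 = 265 mg/L.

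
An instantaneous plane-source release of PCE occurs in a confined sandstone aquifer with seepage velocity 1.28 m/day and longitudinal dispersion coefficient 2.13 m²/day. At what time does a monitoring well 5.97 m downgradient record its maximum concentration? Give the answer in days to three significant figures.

3.54 days

For the 1D instantaneous-source solution, setting ∂C/∂t = 0 at fixed x gives v²t² + 2Dt − x² = 0, so t = (√(D² + v²x²) − D)/v².
√(D² + v²x²) = √(2.13² + 1.28² × 5.97²) = 7.933; v² = 1.6384.
t = (7.933 − 2.13)/1.6384 = 3.54 days (vs. the pure-advection estimate x/v = 4.66 d).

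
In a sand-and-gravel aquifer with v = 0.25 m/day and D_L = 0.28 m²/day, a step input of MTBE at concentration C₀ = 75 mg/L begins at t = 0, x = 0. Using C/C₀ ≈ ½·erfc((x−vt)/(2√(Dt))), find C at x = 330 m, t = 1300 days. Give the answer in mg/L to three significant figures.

For a continuous step input, C/C₀ ≈ ½·erfc((x−vt)/(2√(Dt))).
vt = 0.25 × 1300 = 325 m and 2√(Dt) = 2√(0.28 × 1300) = 38.16 m.
Argument (x−vt)/(2√(Dt)) = (330 − 325)/38.16 = 0.1310; ½·erfc(0.1310) = 0.4265.
C = 75 × 0.4265 = 32.0 mg/L.

32.0 mg/L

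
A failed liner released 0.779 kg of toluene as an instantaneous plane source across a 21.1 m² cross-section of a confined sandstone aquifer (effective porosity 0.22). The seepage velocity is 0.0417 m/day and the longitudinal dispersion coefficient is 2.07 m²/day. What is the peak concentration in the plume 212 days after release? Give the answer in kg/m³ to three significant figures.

0.00226 kg/m³

The peak of an instantaneous 1D plume sits at x = vt; there the Gaussian factor is 1 and C_max = M/(n_e·A·√(4πDt)), where n_e·A is the pore area the mass is dissolved in.
√(4πDt) = √(4π × 2.07 × 212) = 74.26 m, so C_max = 0.779/(0.22 × 21.1 × 74.26) = 0.00226 kg/m³.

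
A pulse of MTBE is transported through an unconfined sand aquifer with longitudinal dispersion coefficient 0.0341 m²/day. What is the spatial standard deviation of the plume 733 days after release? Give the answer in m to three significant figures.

7.07 m

Dispersive spreading gives a Gaussian with σ² = 2Dt; advection only shifts the center.
σ = √(2 × 0.0341 × 733) = 7.07 m.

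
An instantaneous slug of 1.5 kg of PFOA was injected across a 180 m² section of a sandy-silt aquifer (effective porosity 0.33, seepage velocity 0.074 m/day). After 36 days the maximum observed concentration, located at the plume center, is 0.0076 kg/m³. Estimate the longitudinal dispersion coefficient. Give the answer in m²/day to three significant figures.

0.0244 m²/day

At the plume center C_max = M/(n_e·A·√(4πDt)), so D = M²/(4πt·(n_e·A·C_max)²).
n_e·A·C_max = 0.33 × 180 × 0.0076 = 0.4514 kg/m.
D = 1.5²/(4π × 36 × 0.4514²) = 0.0244 m²/day.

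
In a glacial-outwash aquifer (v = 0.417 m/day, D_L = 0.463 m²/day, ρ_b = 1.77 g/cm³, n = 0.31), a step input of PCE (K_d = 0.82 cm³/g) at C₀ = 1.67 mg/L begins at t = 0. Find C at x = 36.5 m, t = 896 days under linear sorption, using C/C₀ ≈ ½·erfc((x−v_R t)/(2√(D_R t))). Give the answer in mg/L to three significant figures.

1.66 mg/L

Retardation factor R = 1 + ρ_b·K_d/n = 1 + 1.77 × 0.82/0.31 = 5.682.
Sorption retards both mechanisms: v_R = v/R = 0.07339 m/day, D_R = D/R = 0.08149 m²/day.
v_R·t = 0.07339 × 896 = 65.75744 m; 2√(D_R t) = 17.09 m; argument = (36.5 − 65.75744)/17.09 = -1.712.
C = C₀ × ½·erfc(-1.712) = 1.67 × 0.9923 = 1.66 mg/L.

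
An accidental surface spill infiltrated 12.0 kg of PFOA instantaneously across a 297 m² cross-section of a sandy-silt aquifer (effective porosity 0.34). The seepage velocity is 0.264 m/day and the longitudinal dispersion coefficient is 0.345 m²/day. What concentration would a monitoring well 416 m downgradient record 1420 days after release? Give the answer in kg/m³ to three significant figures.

0.000639 kg/m³

For an instantaneous plane source, C(x,t) = M/(n_e·A·√(4πDt)) · exp(−(x−vt)²/(4Dt)), with n_e·A the pore (flow) area.
Plume center vt = 0.264 × 1420 = 374.88 m, so the well at 416 m is 41.12 m downgradient of the peak.
√(4πDt) = 78.46 m, giving peak height M/(n_e·A·√(4πDt)) = 12.0/(0.34 × 297 × 78.46) = 0.001515 kg/m³.
(x−vt)²/(4Dt) = (41.12)²/(4 × 0.345 × 1420) = 0.8629; exp(−0.8629) = 0.4219.
C = 0.001515 × 0.4219 = 0.000639 kg/m³.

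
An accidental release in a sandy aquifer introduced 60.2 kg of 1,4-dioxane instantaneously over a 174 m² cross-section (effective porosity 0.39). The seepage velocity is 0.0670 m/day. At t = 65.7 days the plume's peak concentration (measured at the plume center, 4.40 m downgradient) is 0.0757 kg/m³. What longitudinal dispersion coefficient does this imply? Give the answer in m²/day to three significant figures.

0.166 m²/day

At the plume center C_max = M/(n_e·A·√(4πDt)), so D = M²/(4πt·(n_e·A·C_max)²).
n_e·A·C_max = 0.39 × 174 × 0.0757 = 5.137 kg/m.
D = 60.2²/(4π × 65.7 × 5.137²) = 0.166 m²/day.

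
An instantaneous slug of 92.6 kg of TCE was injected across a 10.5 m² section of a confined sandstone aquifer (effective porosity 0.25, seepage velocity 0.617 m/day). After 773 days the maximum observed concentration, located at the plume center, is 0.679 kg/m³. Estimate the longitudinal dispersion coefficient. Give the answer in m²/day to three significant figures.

At the plume center C_max = M/(n_e·A·√(4πDt)), so D = M²/(4πt·(n_e·A·C_max)²).
n_e·A·C_max = 0.25 × 10.5 × 0.679 = 1.782 kg/m.
D = 92.6²/(4π × 773 × 1.782²) = 0.278 m²/day.

0.278 m²/day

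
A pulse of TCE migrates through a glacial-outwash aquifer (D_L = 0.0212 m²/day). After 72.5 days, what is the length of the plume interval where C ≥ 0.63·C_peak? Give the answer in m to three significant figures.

The plume is Gaussian with σ = √(2Dt) = √(2 × 0.0212 × 72.5) = 1.753 m.
C/C_peak = exp(−Δx²/(2σ²)) = 0.63 ⇒ Δx = σ·√(−2 ln 0.63) = 1.753 × 0.9613 = 1.685 m.
Width = 2Δx = 3.37 m.

3.37 m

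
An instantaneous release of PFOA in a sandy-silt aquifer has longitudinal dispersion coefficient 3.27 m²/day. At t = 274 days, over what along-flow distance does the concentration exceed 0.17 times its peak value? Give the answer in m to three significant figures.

159 m

The plume is Gaussian with σ = √(2Dt) = √(2 × 3.27 × 274) = 42.33 m.
C/C_peak = exp(−Δx²/(2σ²)) = 0.17 ⇒ Δx = σ·√(−2 ln 0.17) = 42.33 × 1.883 = 79.71 m.
Width = 2Δx = 159 m.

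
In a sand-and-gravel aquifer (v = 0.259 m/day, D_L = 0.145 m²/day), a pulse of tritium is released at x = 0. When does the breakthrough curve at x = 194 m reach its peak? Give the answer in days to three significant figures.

For the 1D instantaneous-source solution, setting ∂C/∂t = 0 at fixed x gives v²t² + 2Dt − x² = 0, so t = (√(D² + v²x²) − D)/v².
√(D² + v²x²) = √(0.145² + 0.259² × 194²) = 50.25; v² = 0.067081.
t = (50.25 − 0.145)/0.067081 = 747 days (vs. the pure-advection estimate x/v = 749 d).

747 days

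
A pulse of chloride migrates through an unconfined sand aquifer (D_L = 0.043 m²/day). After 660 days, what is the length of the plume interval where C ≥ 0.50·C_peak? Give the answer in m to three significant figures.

17.7 m

The plume is Gaussian with σ = √(2Dt) = √(2 × 0.043 × 660) = 7.534 m.
C/C_peak = exp(−Δx²/(2σ²)) = 0.50 ⇒ Δx = σ·√(−2 ln 0.50) = 7.534 × 1.177 = 8.868 m.
Width = 2Δx = 17.7 m.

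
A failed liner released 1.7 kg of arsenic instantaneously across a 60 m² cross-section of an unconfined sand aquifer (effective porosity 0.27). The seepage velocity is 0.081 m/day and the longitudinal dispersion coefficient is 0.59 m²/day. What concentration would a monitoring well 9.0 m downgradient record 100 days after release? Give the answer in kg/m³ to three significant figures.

0.00384 kg/m³

For an instantaneous plane source, C(x,t) = M/(n_e·A·√(4πDt)) · exp(−(x−vt)²/(4Dt)), with n_e·A the pore (flow) area.
Plume center vt = 0.081 × 100 = 8.1 m, so the well at 9.0 m is 0.9 m downgradient of the peak.
√(4πDt) = 27.23 m, giving peak height M/(n_e·A·√(4πDt)) = 1.7/(0.27 × 60 × 27.23) = 0.003854 kg/m³.
(x−vt)²/(4Dt) = (0.9)²/(4 × 0.59 × 100) = 0.003432; exp(−0.003432) = 0.9966.
C = 0.003854 × 0.9966 = 0.00384 kg/m³.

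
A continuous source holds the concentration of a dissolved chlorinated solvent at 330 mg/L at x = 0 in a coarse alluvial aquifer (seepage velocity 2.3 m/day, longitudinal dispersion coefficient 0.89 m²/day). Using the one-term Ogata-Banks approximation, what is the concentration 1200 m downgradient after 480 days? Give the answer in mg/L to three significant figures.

0.169 mg/L

For a continuous step input, C/C₀ ≈ ½·erfc((x−vt)/(2√(Dt))).
vt = 2.3 × 480 = 1104 m and 2√(Dt) = 2√(0.89 × 480) = 41.34 m.
Argument (x−vt)/(2√(Dt)) = (1200 − 1104)/41.34 = 2.322; ½·erfc(2.322) = 0.0005121.
C = 330 × 0.0005121 = 0.169 mg/L.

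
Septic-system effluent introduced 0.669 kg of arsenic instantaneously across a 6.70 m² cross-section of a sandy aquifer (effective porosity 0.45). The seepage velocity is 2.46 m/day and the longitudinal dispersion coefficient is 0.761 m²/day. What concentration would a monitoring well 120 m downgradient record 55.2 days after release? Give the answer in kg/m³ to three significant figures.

0.00219 kg/m³

For an instantaneous plane source, C(x,t) = M/(n_e·A·√(4πDt)) · exp(−(x−vt)²/(4Dt)), with n_e·A the pore (flow) area.
Plume center vt = 2.46 × 55.2 = 135.792 m, so the well at 120 m is 15.792 m upgradient of the peak.
√(4πDt) = 22.98 m, giving peak height M/(n_e·A·√(4πDt)) = 0.669/(0.45 × 6.70 × 22.98) = 0.009656 kg/m³.
(x−vt)²/(4Dt) = (-15.792)²/(4 × 0.761 × 55.2) = 1.484; exp(−1.484) = 0.2267.
C = 0.009656 × 0.2267 = 0.00219 kg/m³.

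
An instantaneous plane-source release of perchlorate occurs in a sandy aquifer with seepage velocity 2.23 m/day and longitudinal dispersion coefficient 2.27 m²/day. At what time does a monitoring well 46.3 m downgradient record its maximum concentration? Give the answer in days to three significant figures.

20.3 days

For the 1D instantaneous-source solution, setting ∂C/∂t = 0 at fixed x gives v²t² + 2Dt − x² = 0, so t = (√(D² + v²x²) − D)/v².
√(D² + v²x²) = √(2.27² + 2.23² × 46.3²) = 103.3; v² = 4.9729.
t = (103.3 − 2.27)/4.9729 = 20.3 days (vs. the pure-advection estimate x/v = 20.8 d).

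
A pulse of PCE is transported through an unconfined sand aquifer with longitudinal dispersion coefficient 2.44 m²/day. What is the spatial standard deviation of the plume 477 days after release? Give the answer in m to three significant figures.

Dispersive spreading gives a Gaussian with σ² = 2Dt; advection only shifts the center.
σ = √(2 × 2.44 × 477) = 48.2 m.

48.2 m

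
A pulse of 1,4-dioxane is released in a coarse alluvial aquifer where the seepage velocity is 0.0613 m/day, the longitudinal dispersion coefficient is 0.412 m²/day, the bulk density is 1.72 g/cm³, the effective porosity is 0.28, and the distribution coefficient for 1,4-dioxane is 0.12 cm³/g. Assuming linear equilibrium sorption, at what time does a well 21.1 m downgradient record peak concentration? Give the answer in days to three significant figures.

Retardation factor R = 1 + ρ_b·K_d/n = 1 + 1.72 × 0.12/0.28 = 1.737.
Sorption retards both mechanisms: v_R = v/R = 0.03529 m/day, D_R = D/R = 0.2372 m²/day.
Peak time from v_R²t² + 2D_R t − x² = 0: t = (√(D_R² + v_R²x²) − D_R)/v_R².
√(D_R² + v_R²x²) = √(0.2372² + 0.03529² × 21.1²) = 0.7815; v_R² = 0.001245.
t = (0.7815 − 0.2372)/0.001245 = 437 days.

437 days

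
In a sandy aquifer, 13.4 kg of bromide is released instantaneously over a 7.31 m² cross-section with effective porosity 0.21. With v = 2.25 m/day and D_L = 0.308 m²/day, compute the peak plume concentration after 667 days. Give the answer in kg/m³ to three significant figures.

0.172 kg/m³

The peak of an instantaneous 1D plume sits at x = vt; there the Gaussian factor is 1 and C_max = M/(n_e·A·√(4πDt)), where n_e·A is the pore area the mass is dissolved in.
√(4πDt) = √(4π × 0.308 × 667) = 50.81 m, so C_max = 13.4/(0.21 × 7.31 × 50.81) = 0.172 kg/m³.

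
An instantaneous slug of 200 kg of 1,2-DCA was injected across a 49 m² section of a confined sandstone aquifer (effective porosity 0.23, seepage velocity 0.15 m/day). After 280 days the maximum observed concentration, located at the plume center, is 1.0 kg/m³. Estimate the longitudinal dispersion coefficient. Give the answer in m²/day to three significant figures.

At the plume center C_max = M/(n_e·A·√(4πDt)), so D = M²/(4πt·(n_e·A·C_max)²).
n_e·A·C_max = 0.23 × 49 × 1.0 = 11.27 kg/m.
D = 200²/(4π × 280 × 11.27²) = 0.0895 m²/day.

0.0895 m²/day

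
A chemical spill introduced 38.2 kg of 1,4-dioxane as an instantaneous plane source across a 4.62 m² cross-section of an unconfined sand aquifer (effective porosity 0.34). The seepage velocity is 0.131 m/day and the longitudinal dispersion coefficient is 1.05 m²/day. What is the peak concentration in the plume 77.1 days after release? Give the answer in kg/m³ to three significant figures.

The peak of an instantaneous 1D plume sits at x = vt; there the Gaussian factor is 1 and C_max = M/(n_e·A·√(4πDt)), where n_e·A is the pore area the mass is dissolved in.
√(4πDt) = √(4π × 1.05 × 77.1) = 31.90 m, so C_max = 38.2/(0.34 × 4.62 × 31.90) = 0.762 kg/m³.

0.762 kg/m³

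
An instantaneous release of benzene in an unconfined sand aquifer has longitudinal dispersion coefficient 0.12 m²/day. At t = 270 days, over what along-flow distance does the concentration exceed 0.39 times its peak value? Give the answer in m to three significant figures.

The plume is Gaussian with σ = √(2Dt) = √(2 × 0.12 × 270) = 8.050 m.
C/C_peak = exp(−Δx²/(2σ²)) = 0.39 ⇒ Δx = σ·√(−2 ln 0.39) = 8.050 × 1.372 = 11.04 m.
Width = 2Δx = 22.1 m.

22.1 m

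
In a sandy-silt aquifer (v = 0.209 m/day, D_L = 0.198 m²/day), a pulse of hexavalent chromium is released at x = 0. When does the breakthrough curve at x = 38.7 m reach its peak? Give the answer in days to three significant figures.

For the 1D instantaneous-source solution, setting ∂C/∂t = 0 at fixed x gives v²t² + 2Dt − x² = 0, so t = (√(D² + v²x²) − D)/v².
√(D² + v²x²) = √(0.198² + 0.209² × 38.7²) = 8.091; v² = 0.043681.
t = (8.091 − 0.198)/0.043681 = 181 days (vs. the pure-advection estimate x/v = 185 d).

181 days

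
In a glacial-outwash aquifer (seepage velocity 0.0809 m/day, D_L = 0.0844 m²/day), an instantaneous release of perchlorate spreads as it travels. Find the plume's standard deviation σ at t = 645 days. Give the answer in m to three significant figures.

10.4 m

Dispersive spreading gives a Gaussian with σ² = 2Dt; advection only shifts the center.
σ = √(2 × 0.0844 × 645) = 10.4 m.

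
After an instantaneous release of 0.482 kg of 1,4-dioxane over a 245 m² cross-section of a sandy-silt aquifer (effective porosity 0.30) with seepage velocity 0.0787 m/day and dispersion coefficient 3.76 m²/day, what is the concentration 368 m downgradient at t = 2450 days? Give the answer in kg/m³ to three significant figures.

8.38e-06 kg/m³

For an instantaneous plane source, C(x,t) = M/(n_e·A·√(4πDt)) · exp(−(x−vt)²/(4Dt)), with n_e·A the pore (flow) area.
Plume center vt = 0.0787 × 2450 = 192.815 m, so the well at 368 m is 175.185 m downgradient of the peak.
√(4πDt) = 340.2 m, giving peak height M/(n_e·A·√(4πDt)) = 0.482/(0.30 × 245 × 340.2) = 1.928e-05 kg/m³.
(x−vt)²/(4Dt) = (175.185)²/(4 × 3.76 × 2450) = 0.8329; exp(−0.8329) = 0.4348.
C = 1.928e-05 × 0.4348 = 8.38e-06 kg/m³.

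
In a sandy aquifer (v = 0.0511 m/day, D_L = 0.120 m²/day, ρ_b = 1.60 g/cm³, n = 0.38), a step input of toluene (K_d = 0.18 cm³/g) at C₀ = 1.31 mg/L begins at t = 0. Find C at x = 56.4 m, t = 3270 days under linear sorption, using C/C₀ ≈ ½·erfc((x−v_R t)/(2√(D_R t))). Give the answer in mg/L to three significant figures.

1.27 mg/L

Retardation factor R = 1 + ρ_b·K_d/n = 1 + 1.60 × 0.18/0.38 = 1.758.
Sorption retards both mechanisms: v_R = v/R = 0.02907 m/day, D_R = D/R = 0.06826 m²/day.
v_R·t = 0.02907 × 3270 = 95.0589 m; 2√(D_R t) = 29.88 m; argument = (56.4 − 95.0589)/29.88 = -1.294.
C = C₀ × ½·erfc(-1.294) = 1.31 × 0.9664 = 1.27 mg/L.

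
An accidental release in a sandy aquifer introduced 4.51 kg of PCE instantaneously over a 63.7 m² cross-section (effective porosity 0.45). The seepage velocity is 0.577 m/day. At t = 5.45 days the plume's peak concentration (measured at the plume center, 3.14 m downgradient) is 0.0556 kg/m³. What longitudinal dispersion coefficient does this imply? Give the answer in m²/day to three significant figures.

At the plume center C_max = M/(n_e·A·√(4πDt)), so D = M²/(4πt·(n_e·A·C_max)²).
n_e·A·C_max = 0.45 × 63.7 × 0.0556 = 1.594 kg/m.
D = 4.51²/(4π × 5.45 × 1.594²) = 0.117 m²/day.

0.117 m²/day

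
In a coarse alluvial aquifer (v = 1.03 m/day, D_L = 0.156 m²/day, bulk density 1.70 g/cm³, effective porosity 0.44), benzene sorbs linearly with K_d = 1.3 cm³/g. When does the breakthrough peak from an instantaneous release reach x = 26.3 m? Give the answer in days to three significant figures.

153 days

Retardation factor R = 1 + ρ_b·K_d/n = 1 + 1.70 × 1.3/0.44 = 6.023.
Sorption retards both mechanisms: v_R = v/R = 0.1710 m/day, D_R = D/R = 0.02590 m²/day.
Peak time from v_R²t² + 2D_R t − x² = 0: t = (√(D_R² + v_R²x²) − D_R)/v_R².
√(D_R² + v_R²x²) = √(0.02590² + 0.1710² × 26.3²) = 4.497; v_R² = 0.02924.
t = (4.497 − 0.02590)/0.02924 = 153 days.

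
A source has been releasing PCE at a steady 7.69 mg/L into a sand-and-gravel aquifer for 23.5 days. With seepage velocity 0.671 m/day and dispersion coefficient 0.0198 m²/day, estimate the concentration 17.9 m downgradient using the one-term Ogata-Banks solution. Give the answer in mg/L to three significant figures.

For a continuous step input, C/C₀ ≈ ½·erfc((x−vt)/(2√(Dt))).
vt = 0.671 × 23.5 = 15.7685 m and 2√(Dt) = 2√(0.0198 × 23.5) = 1.364 m.
Argument (x−vt)/(2√(Dt)) = (17.9 − 15.7685)/1.364 = 1.563; ½·erfc(1.563) = 0.01354.
C = 7.69 × 0.01354 = 0.104 mg/L.

0.104 mg/L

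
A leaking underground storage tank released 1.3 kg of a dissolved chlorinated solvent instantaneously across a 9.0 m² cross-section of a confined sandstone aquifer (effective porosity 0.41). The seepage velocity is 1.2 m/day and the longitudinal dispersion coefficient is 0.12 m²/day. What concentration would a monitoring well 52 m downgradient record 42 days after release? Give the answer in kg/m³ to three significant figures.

For an instantaneous plane source, C(x,t) = M/(n_e·A·√(4πDt)) · exp(−(x−vt)²/(4Dt)), with n_e·A the pore (flow) area.
Plume center vt = 1.2 × 42 = 50.4 m, so the well at 52 m is 1.6 m downgradient of the peak.
√(4πDt) = 7.958 m, giving peak height M/(n_e·A·√(4πDt)) = 1.3/(0.41 × 9.0 × 7.958) = 0.04427 kg/m³.
(x−vt)²/(4Dt) = (1.6)²/(4 × 0.12 × 42) = 0.1270; exp(−0.1270) = 0.8807.
C = 0.04427 × 0.8807 = 0.0390 kg/m³.

0.0390 kg/m³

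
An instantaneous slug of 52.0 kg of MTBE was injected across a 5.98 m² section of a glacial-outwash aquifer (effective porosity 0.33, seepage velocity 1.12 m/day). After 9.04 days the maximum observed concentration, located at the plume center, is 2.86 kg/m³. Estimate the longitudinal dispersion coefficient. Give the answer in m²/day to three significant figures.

At the plume center C_max = M/(n_e·A·√(4πDt)), so D = M²/(4πt·(n_e·A·C_max)²).
n_e·A·C_max = 0.33 × 5.98 × 2.86 = 5.644 kg/m.
D = 52.0²/(4π × 9.04 × 5.644²) = 0.747 m²/day.

0.747 m²/day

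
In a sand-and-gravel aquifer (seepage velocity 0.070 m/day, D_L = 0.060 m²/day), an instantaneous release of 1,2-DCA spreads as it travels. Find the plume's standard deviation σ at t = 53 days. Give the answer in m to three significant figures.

2.52 m

Dispersive spreading gives a Gaussian with σ² = 2Dt; advection only shifts the center.
σ = √(2 × 0.060 × 53) = 2.52 m.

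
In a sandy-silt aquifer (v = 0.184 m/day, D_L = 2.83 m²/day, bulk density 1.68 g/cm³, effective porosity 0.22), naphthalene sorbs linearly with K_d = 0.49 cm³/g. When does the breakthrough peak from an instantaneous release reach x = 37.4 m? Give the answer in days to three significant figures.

646 days

Retardation factor R = 1 + ρ_b·K_d/n = 1 + 1.68 × 0.49/0.22 = 4.742.
Sorption retards both mechanisms: v_R = v/R = 0.03880 m/day, D_R = D/R = 0.5968 m²/day.
Peak time from v_R²t² + 2D_R t − x² = 0: t = (√(D_R² + v_R²x²) − D_R)/v_R².
√(D_R² + v_R²x²) = √(0.5968² + 0.03880² × 37.4²) = 1.569; v_R² = 0.001505.
t = (1.569 − 0.5968)/0.001505 = 646 days.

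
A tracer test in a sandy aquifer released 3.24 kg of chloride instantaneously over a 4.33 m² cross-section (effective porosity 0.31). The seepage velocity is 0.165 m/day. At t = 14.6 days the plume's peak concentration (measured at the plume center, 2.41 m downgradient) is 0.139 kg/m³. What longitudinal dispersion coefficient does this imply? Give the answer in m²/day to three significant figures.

At the plume center C_max = M/(n_e·A·√(4πDt)), so D = M²/(4πt·(n_e·A·C_max)²).
n_e·A·C_max = 0.31 × 4.33 × 0.139 = 0.1866 kg/m.
D = 3.24²/(4π × 14.6 × 0.1866²) = 1.64 m²/day.

1.64 m²/day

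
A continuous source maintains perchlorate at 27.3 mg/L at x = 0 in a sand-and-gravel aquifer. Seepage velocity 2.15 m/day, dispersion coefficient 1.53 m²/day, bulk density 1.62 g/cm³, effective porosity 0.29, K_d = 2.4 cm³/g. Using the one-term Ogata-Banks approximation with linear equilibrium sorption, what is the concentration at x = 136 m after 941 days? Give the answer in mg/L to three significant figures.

17.0 mg/L

Retardation factor R = 1 + ρ_b·K_d/n = 1 + 1.62 × 2.4/0.29 = 14.41.
Sorption retards both mechanisms: v_R = v/R = 0.1492 m/day, D_R = D/R = 0.1062 m²/day.
v_R·t = 0.1492 × 941 = 140.3972 m; 2√(D_R t) = 19.99 m; argument = (136 − 140.3972)/19.99 = -0.2200.
C = C₀ × ½·erfc(-0.2200) = 27.3 × 0.6221 = 17.0 mg/L.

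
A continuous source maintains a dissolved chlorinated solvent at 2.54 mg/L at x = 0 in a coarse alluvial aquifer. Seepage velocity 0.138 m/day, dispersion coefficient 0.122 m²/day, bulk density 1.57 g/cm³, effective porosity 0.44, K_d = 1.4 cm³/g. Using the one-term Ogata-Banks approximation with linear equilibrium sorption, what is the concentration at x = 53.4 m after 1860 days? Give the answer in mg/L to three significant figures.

0.284 mg/L

Retardation factor R = 1 + ρ_b·K_d/n = 1 + 1.57 × 1.4/0.44 = 5.995.
Sorption retards both mechanisms: v_R = v/R = 0.02302 m/day, D_R = D/R = 0.02035 m²/day.
v_R·t = 0.02302 × 1860 = 42.8172 m; 2√(D_R t) = 12.30 m; argument = (53.4 − 42.8172)/12.30 = 0.8604.
C = C₀ × ½·erfc(0.8604) = 2.54 × 0.1118 = 0.284 mg/L.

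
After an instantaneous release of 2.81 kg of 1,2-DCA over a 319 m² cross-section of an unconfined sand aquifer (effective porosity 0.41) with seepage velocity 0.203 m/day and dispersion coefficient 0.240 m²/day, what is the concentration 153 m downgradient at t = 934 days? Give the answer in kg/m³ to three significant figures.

9.09e-05 kg/m³

For an instantaneous plane source, C(x,t) = M/(n_e·A·√(4πDt)) · exp(−(x−vt)²/(4Dt)), with n_e·A the pore (flow) area.
Plume center vt = 0.203 × 934 = 189.602 m, so the well at 153 m is 36.602 m upgradient of the peak.
√(4πDt) = 53.07 m, giving peak height M/(n_e·A·√(4πDt)) = 2.81/(0.41 × 319 × 53.07) = 0.0004048 kg/m³.
(x−vt)²/(4Dt) = (-36.602)²/(4 × 0.240 × 934) = 1.494; exp(−1.494) = 0.2245.
C = 0.0004048 × 0.2245 = 9.09e-05 kg/m³.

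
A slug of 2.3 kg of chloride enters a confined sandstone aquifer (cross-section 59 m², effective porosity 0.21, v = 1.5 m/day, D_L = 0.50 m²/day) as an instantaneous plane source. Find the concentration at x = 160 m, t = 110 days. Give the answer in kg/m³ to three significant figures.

0.00630 kg/m³

For an instantaneous plane source, C(x,t) = M/(n_e·A·√(4πDt)) · exp(−(x−vt)²/(4Dt)), with n_e·A the pore (flow) area.
Plume center vt = 1.5 × 110 = 165 m, so the well at 160 m is 5 m upgradient of the peak.
√(4πDt) = 26.29 m, giving peak height M/(n_e·A·√(4πDt)) = 2.3/(0.21 × 59 × 26.29) = 0.007061 kg/m³.
(x−vt)²/(4Dt) = (-5)²/(4 × 0.50 × 110) = 0.1136; exp(−0.1136) = 0.8926.
C = 0.007061 × 0.8926 = 0.00630 kg/m³.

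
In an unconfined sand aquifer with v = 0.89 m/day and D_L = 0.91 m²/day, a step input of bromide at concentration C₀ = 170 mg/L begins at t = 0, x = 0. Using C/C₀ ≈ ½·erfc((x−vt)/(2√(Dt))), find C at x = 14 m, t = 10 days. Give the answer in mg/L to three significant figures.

For a continuous step input, C/C₀ ≈ ½·erfc((x−vt)/(2√(Dt))).
vt = 0.89 × 10 = 8.9 m and 2√(Dt) = 2√(0.91 × 10) = 6.033 m.
Argument (x−vt)/(2√(Dt)) = (14 − 8.9)/6.033 = 0.8454; ½·erfc(0.8454) = 0.1159.
C = 170 × 0.1159 = 19.7 mg/L.

19.7 mg/L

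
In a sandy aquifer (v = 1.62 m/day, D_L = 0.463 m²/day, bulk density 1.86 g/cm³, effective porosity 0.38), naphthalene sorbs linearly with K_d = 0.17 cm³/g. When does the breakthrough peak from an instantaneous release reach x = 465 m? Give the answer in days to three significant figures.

Retardation factor R = 1 + ρ_b·K_d/n = 1 + 1.86 × 0.17/0.38 = 1.832.
Sorption retards both mechanisms: v_R = v/R = 0.8843 m/day, D_R = D/R = 0.2527 m²/day.
Peak time from v_R²t² + 2D_R t − x² = 0: t = (√(D_R² + v_R²x²) − D_R)/v_R².
√(D_R² + v_R²x²) = √(0.2527² + 0.8843² × 465²) = 411.2; v_R² = 0.7820.
t = (411.2 − 0.2527)/0.7820 = 526 days.

526 days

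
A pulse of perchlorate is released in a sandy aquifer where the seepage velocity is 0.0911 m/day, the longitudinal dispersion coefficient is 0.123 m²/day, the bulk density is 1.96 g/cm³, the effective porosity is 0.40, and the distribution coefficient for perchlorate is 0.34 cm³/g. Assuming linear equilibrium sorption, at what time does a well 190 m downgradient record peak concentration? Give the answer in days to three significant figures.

5520 days

Retardation factor R = 1 + ρ_b·K_d/n = 1 + 1.96 × 0.34/0.40 = 2.666.
Sorption retards both mechanisms: v_R = v/R = 0.03417 m/day, D_R = D/R = 0.04614 m²/day.
Peak time from v_R²t² + 2D_R t − x² = 0: t = (√(D_R² + v_R²x²) − D_R)/v_R².
√(D_R² + v_R²x²) = √(0.04614² + 0.03417² × 190²) = 6.492; v_R² = 0.001168.
t = (6.492 − 0.04614)/0.001168 = 5520 days.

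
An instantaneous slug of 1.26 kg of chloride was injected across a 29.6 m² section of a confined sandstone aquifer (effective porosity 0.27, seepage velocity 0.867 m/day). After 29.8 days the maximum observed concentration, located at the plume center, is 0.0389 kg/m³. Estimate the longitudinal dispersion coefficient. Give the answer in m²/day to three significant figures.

0.0439 m²/day

At the plume center C_max = M/(n_e·A·√(4πDt)), so D = M²/(4πt·(n_e·A·C_max)²).
n_e·A·C_max = 0.27 × 29.6 × 0.0389 = 0.3109 kg/m.
D = 1.26²/(4π × 29.8 × 0.3109²) = 0.0439 m²/day.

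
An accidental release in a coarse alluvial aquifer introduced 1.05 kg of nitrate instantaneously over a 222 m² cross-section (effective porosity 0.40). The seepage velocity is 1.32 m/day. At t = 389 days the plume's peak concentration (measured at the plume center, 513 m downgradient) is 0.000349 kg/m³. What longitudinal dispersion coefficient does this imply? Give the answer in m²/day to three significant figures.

At the plume center C_max = M/(n_e·A·√(4πDt)), so D = M²/(4πt·(n_e·A·C_max)²).
n_e·A·C_max = 0.40 × 222 × 0.000349 = 0.03099 kg/m.
D = 1.05²/(4π × 389 × 0.03099²) = 0.235 m²/day.

0.235 m²/day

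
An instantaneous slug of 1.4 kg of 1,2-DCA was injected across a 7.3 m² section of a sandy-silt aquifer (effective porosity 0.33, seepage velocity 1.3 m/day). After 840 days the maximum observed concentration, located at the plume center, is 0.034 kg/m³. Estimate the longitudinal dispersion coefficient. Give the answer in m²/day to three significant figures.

0.0277 m²/day

At the plume center C_max = M/(n_e·A·√(4πDt)), so D = M²/(4πt·(n_e·A·C_max)²).
n_e·A·C_max = 0.33 × 7.3 × 0.034 = 0.08191 kg/m.
D = 1.4²/(4π × 840 × 0.08191²) = 0.0277 m²/day.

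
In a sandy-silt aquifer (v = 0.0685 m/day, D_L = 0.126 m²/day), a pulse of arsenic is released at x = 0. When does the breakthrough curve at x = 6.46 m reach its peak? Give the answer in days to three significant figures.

71.2 days

For the 1D instantaneous-source solution, setting ∂C/∂t = 0 at fixed x gives v²t² + 2Dt − x² = 0, so t = (√(D² + v²x²) − D)/v².
√(D² + v²x²) = √(0.126² + 0.0685² × 6.46²) = 0.4601; v² = 0.00469225.
t = (0.4601 − 0.126)/0.00469225 = 71.2 days (vs. the pure-advection estimate x/v = 94.3 d).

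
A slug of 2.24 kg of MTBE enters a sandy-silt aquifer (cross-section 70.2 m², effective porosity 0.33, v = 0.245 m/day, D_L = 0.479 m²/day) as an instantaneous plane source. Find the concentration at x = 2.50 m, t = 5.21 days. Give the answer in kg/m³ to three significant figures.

0.0149 kg/m³

For an instantaneous plane source, C(x,t) = M/(n_e·A·√(4πDt)) · exp(−(x−vt)²/(4Dt)), with n_e·A the pore (flow) area.
Plume center vt = 0.245 × 5.21 = 1.27645 m, so the well at 2.50 m is 1.22355 m downgradient of the peak.
√(4πDt) = 5.600 m, giving peak height M/(n_e·A·√(4πDt)) = 2.24/(0.33 × 70.2 × 5.600) = 0.01727 kg/m³.
(x−vt)²/(4Dt) = (1.22355)²/(4 × 0.479 × 5.21) = 0.1500; exp(−0.1500) = 0.8607.
C = 0.01727 × 0.8607 = 0.0149 kg/m³.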